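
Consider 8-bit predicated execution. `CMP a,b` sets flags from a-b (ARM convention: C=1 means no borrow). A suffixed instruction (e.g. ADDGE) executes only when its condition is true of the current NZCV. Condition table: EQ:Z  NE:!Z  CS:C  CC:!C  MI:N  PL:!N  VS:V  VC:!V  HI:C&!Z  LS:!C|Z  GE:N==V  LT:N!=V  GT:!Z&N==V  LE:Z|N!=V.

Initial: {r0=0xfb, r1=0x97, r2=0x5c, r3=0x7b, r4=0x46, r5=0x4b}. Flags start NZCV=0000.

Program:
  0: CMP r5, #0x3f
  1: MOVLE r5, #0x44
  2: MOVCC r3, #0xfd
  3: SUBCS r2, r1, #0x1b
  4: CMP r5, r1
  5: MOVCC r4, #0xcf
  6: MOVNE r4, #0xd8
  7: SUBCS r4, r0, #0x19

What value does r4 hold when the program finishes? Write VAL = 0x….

0: ✓ CMP  NZCV=0010
1: · MOVLE
2: · MOVCC
3: ✓ SUBCS  r2←0x7c
4: ✓ CMP  NZCV=1001
5: ✓ MOVCC  r4←0xcf
6: ✓ MOVNE  r4←0xd8
7: · SUBCS

VAL = 0xd8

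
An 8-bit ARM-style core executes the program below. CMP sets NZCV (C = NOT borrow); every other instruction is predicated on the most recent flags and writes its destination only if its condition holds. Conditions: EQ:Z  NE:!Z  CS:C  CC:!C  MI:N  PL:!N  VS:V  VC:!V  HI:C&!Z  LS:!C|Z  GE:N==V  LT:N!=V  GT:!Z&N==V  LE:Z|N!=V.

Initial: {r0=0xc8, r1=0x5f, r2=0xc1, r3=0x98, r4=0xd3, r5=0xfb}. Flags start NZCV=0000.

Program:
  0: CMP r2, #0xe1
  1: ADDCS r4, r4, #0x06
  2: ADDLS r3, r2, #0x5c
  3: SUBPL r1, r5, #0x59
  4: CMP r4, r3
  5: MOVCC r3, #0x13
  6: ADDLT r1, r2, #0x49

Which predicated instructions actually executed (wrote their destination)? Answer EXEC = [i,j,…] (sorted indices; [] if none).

0: ✓ CMP  NZCV=1000
1: · ADDCS
2: ✓ ADDLS  r3←0x1d
3: · SUBPL
4: ✓ CMP  NZCV=1010
5: · MOVCC
6: ✓ ADDLT  r1←0x0a

EXEC = [2,6]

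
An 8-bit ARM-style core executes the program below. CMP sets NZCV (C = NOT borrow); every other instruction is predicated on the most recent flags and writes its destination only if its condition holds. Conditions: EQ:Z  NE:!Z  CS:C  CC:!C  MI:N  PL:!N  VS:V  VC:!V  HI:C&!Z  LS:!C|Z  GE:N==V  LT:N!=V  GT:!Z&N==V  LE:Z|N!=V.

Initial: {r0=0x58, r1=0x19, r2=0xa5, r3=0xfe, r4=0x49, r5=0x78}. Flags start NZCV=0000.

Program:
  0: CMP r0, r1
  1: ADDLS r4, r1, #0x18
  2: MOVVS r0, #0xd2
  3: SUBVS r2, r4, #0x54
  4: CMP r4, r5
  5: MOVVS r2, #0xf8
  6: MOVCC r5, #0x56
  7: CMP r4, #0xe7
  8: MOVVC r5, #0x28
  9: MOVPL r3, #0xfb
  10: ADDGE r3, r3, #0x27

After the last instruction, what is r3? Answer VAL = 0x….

VAL = 0x22

[0] flags=0010 → (cmp)
[1] flags=0010 LS?F → skip
[2] flags=0010 VS?F → skip
[3] flags=0010 VS?F → skip
[4] flags=1000 → (cmp)
[5] flags=1000 VS?F → skip
[6] flags=1000 CC?T → r5=0x56
[7] flags=0000 → (cmp)
[8] flags=0000 VC?T → r5=0x28
[9] flags=0000 PL?T → r3=0xfb
[10] flags=0000 GE?T → r3=0x22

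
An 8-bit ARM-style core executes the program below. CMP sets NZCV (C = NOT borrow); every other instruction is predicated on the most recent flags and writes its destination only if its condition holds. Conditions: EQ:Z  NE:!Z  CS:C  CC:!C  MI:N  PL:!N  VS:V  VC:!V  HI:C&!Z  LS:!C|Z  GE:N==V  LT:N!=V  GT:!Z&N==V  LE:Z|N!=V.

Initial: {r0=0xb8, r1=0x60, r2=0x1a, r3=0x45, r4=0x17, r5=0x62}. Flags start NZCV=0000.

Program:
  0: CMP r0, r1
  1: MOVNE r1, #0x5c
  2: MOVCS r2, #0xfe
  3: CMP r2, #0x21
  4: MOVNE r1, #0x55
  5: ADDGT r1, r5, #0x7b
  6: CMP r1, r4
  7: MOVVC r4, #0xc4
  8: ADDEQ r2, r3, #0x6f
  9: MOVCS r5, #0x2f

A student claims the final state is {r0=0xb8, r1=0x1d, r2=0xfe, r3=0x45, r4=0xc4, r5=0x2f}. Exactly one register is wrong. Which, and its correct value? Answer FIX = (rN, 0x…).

FIX = (r1, 0x55)

[0] flags=0011 → (cmp)
[1] flags=0011 NE?T → r1=0x5c
[2] flags=0011 CS?T → r2=0xfe
[3] flags=1010 → (cmp)
[4] flags=1010 NE?T → r1=0x55
[5] flags=1010 GT?F → skip
[6] flags=0010 → (cmp)
[7] flags=0010 VC?T → r4=0xc4
[8] flags=0010 EQ?F → skip
[9] flags=0010 CS?T → r5=0x2f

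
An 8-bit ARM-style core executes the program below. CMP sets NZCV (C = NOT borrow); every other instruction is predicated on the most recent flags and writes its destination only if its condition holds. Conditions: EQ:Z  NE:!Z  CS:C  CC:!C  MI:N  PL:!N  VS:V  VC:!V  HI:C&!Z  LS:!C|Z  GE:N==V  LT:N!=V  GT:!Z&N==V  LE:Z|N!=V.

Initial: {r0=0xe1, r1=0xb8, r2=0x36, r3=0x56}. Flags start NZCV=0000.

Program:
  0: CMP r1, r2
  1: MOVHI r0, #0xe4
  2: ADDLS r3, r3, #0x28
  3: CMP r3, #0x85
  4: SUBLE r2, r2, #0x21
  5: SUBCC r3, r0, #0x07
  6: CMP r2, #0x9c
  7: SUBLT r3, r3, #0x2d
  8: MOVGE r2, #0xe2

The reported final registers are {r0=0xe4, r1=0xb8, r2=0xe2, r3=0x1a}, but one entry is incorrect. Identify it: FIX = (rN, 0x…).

FIX = (r3, 0xdd)

[0] flags=1010 → (cmp)
[1] flags=1010 HI?T → r0=0xe4
[2] flags=1010 LS?F → skip
[3] flags=1001 → (cmp)
[4] flags=1001 LE?F → skip
[5] flags=1001 CC?T → r3=0xdd
[6] flags=1001 → (cmp)
[7] flags=1001 LT?F → skip
[8] flags=1001 GE?T → r2=0xe2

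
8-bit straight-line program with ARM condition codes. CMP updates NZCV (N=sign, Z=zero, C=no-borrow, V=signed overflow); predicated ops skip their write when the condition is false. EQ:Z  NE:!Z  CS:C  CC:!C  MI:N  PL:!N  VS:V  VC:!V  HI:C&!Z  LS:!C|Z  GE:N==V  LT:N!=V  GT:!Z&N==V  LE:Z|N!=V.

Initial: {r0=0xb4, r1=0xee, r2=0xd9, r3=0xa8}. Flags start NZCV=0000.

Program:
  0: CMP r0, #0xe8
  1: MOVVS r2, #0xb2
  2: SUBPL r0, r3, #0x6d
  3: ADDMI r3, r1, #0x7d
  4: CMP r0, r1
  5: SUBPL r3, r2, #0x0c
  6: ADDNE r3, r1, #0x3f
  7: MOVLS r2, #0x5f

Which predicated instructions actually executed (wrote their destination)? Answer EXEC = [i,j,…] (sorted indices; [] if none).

EXEC = [3,6,7]

0: ✓ CMP  NZCV=1000
1: · MOVVS
2: · SUBPL
3: ✓ ADDMI  r3←0x6b
4: ✓ CMP  NZCV=1000
5: · SUBPL
6: ✓ ADDNE  r3←0x2d
7: ✓ MOVLS  r2←0x5f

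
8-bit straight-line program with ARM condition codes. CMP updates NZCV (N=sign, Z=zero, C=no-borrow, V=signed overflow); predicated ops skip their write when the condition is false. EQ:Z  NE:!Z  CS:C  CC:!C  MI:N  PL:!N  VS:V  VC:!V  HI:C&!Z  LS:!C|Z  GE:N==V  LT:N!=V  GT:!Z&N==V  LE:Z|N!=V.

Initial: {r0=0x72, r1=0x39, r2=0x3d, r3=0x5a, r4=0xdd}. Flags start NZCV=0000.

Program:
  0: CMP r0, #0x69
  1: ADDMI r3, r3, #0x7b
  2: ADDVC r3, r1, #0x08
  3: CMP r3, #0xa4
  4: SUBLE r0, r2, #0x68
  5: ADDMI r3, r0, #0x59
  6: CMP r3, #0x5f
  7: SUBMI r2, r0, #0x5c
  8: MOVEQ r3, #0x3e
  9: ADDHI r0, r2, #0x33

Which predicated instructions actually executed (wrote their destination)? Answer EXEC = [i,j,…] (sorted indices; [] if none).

EXEC = [2,5,9]

0: ✓ CMP  NZCV=0010
1: · ADDMI
2: ✓ ADDVC  r3←0x41
3: ✓ CMP  NZCV=1001
4: · SUBLE
5: ✓ ADDMI  r3←0xcb
6: ✓ CMP  NZCV=0011
7: · SUBMI
8: · MOVEQ
9: ✓ ADDHI  r0←0x70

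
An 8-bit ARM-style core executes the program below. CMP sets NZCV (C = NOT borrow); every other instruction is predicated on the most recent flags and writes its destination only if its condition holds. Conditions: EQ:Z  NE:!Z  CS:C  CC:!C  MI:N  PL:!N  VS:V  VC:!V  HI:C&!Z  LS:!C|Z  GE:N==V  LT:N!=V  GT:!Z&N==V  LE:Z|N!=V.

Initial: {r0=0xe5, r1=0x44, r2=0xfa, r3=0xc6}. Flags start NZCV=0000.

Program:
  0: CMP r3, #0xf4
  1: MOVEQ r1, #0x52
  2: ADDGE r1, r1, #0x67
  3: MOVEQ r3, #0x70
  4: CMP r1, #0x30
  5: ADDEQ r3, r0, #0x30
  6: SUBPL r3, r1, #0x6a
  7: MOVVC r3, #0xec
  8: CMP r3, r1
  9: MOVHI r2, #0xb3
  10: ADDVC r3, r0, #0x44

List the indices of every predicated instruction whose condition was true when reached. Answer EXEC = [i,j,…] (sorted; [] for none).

EXEC = [6,7,9,10]

0: ✓ CMP  NZCV=1000
1: · MOVEQ
2: · ADDGE
3: · MOVEQ
4: ✓ CMP  NZCV=0010
5: · ADDEQ
6: ✓ SUBPL  r3←0xda
7: ✓ MOVVC  r3←0xec
8: ✓ CMP  NZCV=1010
9: ✓ MOVHI  r2←0xb3
10: ✓ ADDVC  r3←0x29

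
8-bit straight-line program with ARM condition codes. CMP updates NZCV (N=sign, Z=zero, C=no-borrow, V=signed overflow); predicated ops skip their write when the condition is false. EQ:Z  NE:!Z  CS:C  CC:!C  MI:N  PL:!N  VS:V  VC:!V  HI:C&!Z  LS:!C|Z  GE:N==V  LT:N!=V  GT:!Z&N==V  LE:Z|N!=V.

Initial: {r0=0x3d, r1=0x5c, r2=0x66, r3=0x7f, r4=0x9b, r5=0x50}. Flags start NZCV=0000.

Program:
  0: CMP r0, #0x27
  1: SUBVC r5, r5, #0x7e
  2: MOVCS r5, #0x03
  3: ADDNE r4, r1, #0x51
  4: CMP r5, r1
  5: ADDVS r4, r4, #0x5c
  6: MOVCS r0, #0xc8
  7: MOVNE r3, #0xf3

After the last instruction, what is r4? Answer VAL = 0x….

0: ✓ CMP  NZCV=0010
1: ✓ SUBVC  r5←0xd2
2: ✓ MOVCS  r5←0x03
3: ✓ ADDNE  r4←0xad
4: ✓ CMP  NZCV=1000
5: · ADDVS
6: · MOVCS
7: ✓ MOVNE  r3←0xf3

VAL = 0xad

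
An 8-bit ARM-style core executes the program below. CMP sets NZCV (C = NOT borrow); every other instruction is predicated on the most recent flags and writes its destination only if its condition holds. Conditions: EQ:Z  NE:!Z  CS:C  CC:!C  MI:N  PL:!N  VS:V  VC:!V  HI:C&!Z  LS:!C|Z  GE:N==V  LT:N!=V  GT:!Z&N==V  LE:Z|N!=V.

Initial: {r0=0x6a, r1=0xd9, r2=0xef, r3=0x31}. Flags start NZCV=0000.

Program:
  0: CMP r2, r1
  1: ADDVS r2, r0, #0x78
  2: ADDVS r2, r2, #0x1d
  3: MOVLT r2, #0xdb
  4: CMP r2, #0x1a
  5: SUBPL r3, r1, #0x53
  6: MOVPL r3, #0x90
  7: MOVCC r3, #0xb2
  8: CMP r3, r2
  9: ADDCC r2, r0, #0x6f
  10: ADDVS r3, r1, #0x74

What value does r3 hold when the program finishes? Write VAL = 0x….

0: ✓ CMP  NZCV=0010
1: · ADDVS
2: · ADDVS
3: · MOVLT
4: ✓ CMP  NZCV=1010
5: · SUBPL
6: · MOVPL
7: · MOVCC
8: ✓ CMP  NZCV=0000
9: ✓ ADDCC  r2←0xd9
10: · ADDVS

VAL = 0x31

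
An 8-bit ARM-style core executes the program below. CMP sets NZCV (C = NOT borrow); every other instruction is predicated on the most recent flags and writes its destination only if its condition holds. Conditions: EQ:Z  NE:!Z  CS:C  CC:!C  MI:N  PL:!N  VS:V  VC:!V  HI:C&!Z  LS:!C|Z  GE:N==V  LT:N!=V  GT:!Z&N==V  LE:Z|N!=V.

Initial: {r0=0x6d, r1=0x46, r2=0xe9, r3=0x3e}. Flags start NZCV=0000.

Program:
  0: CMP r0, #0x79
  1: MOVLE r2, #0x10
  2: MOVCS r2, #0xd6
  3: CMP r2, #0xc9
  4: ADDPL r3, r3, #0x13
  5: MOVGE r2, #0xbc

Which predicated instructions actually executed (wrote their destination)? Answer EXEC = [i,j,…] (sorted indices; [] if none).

EXEC = [1,4,5]

[0] flags=1000 → (cmp)
[1] flags=1000 LE?T → r2=0x10
[2] flags=1000 CS?F → skip
[3] flags=0000 → (cmp)
[4] flags=0000 PL?T → r3=0x51
[5] flags=0000 GE?T → r2=0xbc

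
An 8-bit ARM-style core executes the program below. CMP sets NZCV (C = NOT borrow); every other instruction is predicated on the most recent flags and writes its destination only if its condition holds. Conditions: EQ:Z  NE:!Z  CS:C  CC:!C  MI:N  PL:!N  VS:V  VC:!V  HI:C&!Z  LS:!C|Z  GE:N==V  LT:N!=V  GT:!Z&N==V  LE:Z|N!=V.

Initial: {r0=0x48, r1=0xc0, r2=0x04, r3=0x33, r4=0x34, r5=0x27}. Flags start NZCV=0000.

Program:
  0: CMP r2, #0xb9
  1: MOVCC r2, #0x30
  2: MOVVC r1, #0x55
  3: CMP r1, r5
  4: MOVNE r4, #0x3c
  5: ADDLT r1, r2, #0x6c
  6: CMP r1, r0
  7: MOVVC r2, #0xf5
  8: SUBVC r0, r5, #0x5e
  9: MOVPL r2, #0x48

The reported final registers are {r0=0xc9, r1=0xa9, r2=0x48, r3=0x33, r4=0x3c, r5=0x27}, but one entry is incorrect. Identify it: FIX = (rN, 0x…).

FIX = (r1, 0x55)

0: ✓ CMP  NZCV=0000
1: ✓ MOVCC  r2←0x30
2: ✓ MOVVC  r1←0x55
3: ✓ CMP  NZCV=0010
4: ✓ MOVNE  r4←0x3c
5: · ADDLT
6: ✓ CMP  NZCV=0010
7: ✓ MOVVC  r2←0xf5
8: ✓ SUBVC  r0←0xc9
9: ✓ MOVPL  r2←0x48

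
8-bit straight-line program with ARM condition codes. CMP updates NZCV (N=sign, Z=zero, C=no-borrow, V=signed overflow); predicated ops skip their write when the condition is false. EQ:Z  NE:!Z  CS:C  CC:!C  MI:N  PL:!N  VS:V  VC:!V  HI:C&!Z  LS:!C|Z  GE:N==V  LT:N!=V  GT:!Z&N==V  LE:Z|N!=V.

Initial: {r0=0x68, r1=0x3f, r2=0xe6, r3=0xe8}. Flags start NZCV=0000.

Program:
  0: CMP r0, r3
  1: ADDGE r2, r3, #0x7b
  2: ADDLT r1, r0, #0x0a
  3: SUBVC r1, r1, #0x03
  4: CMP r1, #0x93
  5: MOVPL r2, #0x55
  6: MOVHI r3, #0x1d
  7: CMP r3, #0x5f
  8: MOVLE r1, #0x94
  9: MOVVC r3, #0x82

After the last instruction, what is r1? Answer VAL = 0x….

VAL = 0x94

[0] flags=1001 → (cmp)
[1] flags=1001 GE?T → r2=0x63
[2] flags=1001 LT?F → skip
[3] flags=1001 VC?F → skip
[4] flags=1001 → (cmp)
[5] flags=1001 PL?F → skip
[6] flags=1001 HI?F → skip
[7] flags=1010 → (cmp)
[8] flags=1010 LE?T → r1=0x94
[9] flags=1010 VC?T → r3=0x82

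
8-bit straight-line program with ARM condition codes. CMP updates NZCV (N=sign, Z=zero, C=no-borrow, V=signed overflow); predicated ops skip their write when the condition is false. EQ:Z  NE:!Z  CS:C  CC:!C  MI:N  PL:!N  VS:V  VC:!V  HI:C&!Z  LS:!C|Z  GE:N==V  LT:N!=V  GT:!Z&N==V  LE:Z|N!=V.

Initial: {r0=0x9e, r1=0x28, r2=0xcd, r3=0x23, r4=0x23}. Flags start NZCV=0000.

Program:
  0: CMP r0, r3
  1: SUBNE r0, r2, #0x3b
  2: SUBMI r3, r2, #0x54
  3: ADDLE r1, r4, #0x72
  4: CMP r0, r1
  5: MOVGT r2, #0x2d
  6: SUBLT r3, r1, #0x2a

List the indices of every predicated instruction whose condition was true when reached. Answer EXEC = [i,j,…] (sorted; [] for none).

[0] flags=0011 → (cmp)
[1] flags=0011 NE?T → r0=0x92
[2] flags=0011 MI?F → skip
[3] flags=0011 LE?T → r1=0x95
[4] flags=1000 → (cmp)
[5] flags=1000 GT?F → skip
[6] flags=1000 LT?T → r3=0x6b

EXEC = [1,3,6]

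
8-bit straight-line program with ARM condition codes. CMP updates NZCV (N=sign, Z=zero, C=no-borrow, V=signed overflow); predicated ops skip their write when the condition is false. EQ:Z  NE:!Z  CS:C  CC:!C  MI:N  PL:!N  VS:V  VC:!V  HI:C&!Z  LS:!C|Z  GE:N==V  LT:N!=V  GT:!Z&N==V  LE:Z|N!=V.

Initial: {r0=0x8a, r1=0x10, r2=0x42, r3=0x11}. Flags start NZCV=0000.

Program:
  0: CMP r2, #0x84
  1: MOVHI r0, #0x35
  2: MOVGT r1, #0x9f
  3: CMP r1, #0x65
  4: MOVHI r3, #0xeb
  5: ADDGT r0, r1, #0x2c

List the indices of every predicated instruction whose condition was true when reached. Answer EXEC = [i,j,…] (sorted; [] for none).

EXEC = [2,4]

0: ✓ CMP  NZCV=1001
1: · MOVHI
2: ✓ MOVGT  r1←0x9f
3: ✓ CMP  NZCV=0011
4: ✓ MOVHI  r3←0xeb
5: · ADDGT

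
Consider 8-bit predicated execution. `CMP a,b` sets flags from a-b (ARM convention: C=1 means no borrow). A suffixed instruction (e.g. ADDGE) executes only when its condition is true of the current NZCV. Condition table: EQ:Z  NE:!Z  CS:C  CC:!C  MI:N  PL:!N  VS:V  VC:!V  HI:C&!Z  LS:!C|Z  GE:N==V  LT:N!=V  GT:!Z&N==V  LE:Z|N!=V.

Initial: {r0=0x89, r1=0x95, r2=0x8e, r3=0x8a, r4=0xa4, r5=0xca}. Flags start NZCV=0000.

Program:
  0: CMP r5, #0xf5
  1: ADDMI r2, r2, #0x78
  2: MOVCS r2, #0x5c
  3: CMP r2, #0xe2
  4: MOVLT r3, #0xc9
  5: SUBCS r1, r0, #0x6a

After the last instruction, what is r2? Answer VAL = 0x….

[0] flags=1000 → (cmp)
[1] flags=1000 MI?T → r2=0x06
[2] flags=1000 CS?F → skip
[3] flags=0000 → (cmp)
[4] flags=0000 LT?F → skip
[5] flags=0000 CS?F → skip

VAL = 0x06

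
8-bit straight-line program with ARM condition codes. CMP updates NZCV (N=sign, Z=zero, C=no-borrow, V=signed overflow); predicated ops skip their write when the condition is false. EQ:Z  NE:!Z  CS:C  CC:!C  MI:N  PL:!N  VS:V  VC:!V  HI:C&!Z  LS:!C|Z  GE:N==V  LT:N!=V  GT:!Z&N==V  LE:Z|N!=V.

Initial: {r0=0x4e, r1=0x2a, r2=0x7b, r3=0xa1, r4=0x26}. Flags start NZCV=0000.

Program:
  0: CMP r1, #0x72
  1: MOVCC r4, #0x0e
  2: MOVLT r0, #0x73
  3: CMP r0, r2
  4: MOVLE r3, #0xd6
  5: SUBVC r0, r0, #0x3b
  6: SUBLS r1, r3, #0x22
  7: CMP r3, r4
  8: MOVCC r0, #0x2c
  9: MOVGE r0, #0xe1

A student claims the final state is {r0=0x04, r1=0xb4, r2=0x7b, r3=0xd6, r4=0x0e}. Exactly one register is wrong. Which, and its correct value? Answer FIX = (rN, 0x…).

FIX = (r0, 0x38)

0: ✓ CMP  NZCV=1000
1: ✓ MOVCC  r4←0x0e
2: ✓ MOVLT  r0←0x73
3: ✓ CMP  NZCV=1000
4: ✓ MOVLE  r3←0xd6
5: ✓ SUBVC  r0←0x38
6: ✓ SUBLS  r1←0xb4
7: ✓ CMP  NZCV=1010
8: · MOVCC
9: · MOVGE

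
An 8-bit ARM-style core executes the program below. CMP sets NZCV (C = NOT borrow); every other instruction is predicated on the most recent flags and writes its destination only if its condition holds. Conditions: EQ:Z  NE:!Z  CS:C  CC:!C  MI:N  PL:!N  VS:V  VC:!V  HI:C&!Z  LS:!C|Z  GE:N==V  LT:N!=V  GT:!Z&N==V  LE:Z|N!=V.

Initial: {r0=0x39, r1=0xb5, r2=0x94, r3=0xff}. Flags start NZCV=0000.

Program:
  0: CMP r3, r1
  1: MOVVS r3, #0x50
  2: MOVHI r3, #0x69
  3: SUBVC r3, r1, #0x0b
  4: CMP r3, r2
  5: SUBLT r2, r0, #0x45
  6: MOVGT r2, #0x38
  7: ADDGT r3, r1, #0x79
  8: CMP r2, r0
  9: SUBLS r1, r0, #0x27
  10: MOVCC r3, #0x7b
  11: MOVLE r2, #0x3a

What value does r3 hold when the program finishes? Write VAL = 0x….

[0] flags=0010 → (cmp)
[1] flags=0010 VS?F → skip
[2] flags=0010 HI?T → r3=0x69
[3] flags=0010 VC?T → r3=0xaa
[4] flags=0010 → (cmp)
[5] flags=0010 LT?F → skip
[6] flags=0010 GT?T → r2=0x38
[7] flags=0010 GT?T → r3=0x2e
[8] flags=1000 → (cmp)
[9] flags=1000 LS?T → r1=0x12
[10] flags=1000 CC?T → r3=0x7b
[11] flags=1000 LE?T → r2=0x3a

VAL = 0x7b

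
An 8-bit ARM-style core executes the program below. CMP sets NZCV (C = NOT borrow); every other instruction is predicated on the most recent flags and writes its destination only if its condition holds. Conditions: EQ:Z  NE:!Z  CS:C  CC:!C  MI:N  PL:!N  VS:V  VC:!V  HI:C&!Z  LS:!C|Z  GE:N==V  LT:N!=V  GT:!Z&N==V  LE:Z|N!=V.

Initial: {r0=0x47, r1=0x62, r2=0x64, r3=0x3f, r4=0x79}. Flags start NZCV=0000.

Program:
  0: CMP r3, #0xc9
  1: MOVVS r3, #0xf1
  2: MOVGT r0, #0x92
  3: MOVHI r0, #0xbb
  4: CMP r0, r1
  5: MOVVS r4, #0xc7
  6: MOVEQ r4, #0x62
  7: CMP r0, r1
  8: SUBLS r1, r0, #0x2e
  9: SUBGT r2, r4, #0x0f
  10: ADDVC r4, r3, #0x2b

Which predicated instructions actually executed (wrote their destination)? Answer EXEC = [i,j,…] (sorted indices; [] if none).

EXEC = [2,5]

0: ✓ CMP  NZCV=0000
1: · MOVVS
2: ✓ MOVGT  r0←0x92
3: · MOVHI
4: ✓ CMP  NZCV=0011
5: ✓ MOVVS  r4←0xc7
6: · MOVEQ
7: ✓ CMP  NZCV=0011
8: · SUBLS
9: · SUBGT
10: · ADDVC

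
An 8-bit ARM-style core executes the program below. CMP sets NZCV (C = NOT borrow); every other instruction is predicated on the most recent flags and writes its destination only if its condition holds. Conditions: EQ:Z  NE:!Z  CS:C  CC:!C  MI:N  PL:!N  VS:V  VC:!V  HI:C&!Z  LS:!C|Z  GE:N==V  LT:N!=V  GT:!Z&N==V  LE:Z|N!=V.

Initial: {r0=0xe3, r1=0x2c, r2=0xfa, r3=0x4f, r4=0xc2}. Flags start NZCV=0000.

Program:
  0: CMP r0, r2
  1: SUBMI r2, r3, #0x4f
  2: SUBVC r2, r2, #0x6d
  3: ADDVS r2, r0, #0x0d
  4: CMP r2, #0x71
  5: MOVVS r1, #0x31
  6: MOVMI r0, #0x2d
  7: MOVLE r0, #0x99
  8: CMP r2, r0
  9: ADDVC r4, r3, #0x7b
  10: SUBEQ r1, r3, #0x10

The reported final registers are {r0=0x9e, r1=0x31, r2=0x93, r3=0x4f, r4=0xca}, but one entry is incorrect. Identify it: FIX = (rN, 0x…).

FIX = (r0, 0x99)

0: ✓ CMP  NZCV=1000
1: ✓ SUBMI  r2←0x00
2: ✓ SUBVC  r2←0x93
3: · ADDVS
4: ✓ CMP  NZCV=0011
5: ✓ MOVVS  r1←0x31
6: · MOVMI
7: ✓ MOVLE  r0←0x99
8: ✓ CMP  NZCV=1000
9: ✓ ADDVC  r4←0xca
10: · SUBEQ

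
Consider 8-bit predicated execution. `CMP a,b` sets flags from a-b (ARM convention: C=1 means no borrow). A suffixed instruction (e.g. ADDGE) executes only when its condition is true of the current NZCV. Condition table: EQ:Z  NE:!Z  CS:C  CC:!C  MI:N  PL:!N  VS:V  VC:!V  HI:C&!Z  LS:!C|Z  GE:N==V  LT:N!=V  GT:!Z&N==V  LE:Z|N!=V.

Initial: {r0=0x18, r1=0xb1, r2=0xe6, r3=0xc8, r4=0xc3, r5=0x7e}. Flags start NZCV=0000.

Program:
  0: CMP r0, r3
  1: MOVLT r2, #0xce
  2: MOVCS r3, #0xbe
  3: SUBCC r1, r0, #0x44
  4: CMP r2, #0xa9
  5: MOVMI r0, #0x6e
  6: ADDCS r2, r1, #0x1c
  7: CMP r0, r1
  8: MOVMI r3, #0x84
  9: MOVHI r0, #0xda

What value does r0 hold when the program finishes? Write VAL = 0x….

[0] flags=0000 → (cmp)
[1] flags=0000 LT?F → skip
[2] flags=0000 CS?F → skip
[3] flags=0000 CC?T → r1=0xd4
[4] flags=0010 → (cmp)
[5] flags=0010 MI?F → skip
[6] flags=0010 CS?T → r2=0xf0
[7] flags=0000 → (cmp)
[8] flags=0000 MI?F → skip
[9] flags=0000 HI?F → skip

VAL = 0x18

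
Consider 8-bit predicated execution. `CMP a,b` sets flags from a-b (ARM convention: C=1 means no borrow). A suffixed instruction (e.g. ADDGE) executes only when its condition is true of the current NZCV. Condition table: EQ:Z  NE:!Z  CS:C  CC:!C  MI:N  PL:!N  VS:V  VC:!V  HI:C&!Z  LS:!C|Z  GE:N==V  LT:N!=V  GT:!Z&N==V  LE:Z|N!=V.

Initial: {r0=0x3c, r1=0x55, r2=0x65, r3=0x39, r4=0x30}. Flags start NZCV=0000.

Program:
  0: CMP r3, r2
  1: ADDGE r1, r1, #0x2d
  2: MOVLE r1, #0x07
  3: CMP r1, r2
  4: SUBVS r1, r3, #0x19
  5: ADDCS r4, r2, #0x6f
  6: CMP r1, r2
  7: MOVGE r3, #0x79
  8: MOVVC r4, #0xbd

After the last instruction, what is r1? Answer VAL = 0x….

0: ✓ CMP  NZCV=1000
1: · ADDGE
2: ✓ MOVLE  r1←0x07
3: ✓ CMP  NZCV=1000
4: · SUBVS
5: · ADDCS
6: ✓ CMP  NZCV=1000
7: · MOVGE
8: ✓ MOVVC  r4←0xbd

VAL = 0x07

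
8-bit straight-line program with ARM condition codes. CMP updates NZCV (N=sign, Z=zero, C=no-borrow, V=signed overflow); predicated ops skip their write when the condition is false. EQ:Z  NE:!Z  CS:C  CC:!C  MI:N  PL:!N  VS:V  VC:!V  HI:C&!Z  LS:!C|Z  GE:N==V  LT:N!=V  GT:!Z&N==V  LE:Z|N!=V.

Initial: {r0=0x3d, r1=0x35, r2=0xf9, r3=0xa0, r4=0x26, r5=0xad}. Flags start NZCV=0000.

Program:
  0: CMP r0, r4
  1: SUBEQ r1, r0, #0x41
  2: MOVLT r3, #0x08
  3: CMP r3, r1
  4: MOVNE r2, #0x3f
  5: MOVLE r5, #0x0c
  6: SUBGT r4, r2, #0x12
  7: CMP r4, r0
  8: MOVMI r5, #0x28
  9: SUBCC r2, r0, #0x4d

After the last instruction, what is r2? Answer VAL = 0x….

VAL = 0xf0

0: ✓ CMP  NZCV=0010
1: · SUBEQ
2: · MOVLT
3: ✓ CMP  NZCV=0011
4: ✓ MOVNE  r2←0x3f
5: ✓ MOVLE  r5←0x0c
6: · SUBGT
7: ✓ CMP  NZCV=1000
8: ✓ MOVMI  r5←0x28
9: ✓ SUBCC  r2←0xf0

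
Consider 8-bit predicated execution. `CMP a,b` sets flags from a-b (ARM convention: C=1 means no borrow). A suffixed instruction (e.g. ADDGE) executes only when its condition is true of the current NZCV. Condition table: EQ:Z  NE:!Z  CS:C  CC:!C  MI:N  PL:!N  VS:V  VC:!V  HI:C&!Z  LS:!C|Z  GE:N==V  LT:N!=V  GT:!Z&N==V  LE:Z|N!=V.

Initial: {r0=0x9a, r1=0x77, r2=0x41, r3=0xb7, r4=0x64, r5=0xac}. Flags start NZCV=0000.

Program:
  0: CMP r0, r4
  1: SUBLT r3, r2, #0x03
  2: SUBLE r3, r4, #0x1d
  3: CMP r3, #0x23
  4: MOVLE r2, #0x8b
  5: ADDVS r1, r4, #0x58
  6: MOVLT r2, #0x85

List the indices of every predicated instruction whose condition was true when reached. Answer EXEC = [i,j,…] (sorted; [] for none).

0: ✓ CMP  NZCV=0011
1: ✓ SUBLT  r3←0x3e
2: ✓ SUBLE  r3←0x47
3: ✓ CMP  NZCV=0010
4: · MOVLE
5: · ADDVS
6: · MOVLT

EXEC = [1,2]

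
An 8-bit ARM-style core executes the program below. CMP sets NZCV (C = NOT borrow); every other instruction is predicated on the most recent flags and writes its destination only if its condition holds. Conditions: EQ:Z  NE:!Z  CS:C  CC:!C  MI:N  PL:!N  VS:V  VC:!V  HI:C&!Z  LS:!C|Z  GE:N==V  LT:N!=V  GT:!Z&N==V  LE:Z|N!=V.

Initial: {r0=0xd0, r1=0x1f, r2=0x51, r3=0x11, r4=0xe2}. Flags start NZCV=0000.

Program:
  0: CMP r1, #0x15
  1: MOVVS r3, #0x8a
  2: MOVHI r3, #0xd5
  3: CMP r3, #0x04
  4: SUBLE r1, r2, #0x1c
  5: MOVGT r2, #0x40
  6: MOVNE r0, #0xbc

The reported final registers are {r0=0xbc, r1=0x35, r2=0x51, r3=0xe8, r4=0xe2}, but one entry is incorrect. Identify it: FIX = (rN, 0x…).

FIX = (r3, 0xd5)

[0] flags=0010 → (cmp)
[1] flags=0010 VS?F → skip
[2] flags=0010 HI?T → r3=0xd5
[3] flags=1010 → (cmp)
[4] flags=1010 LE?T → r1=0x35
[5] flags=1010 GT?F → skip
[6] flags=1010 NE?T → r0=0xbc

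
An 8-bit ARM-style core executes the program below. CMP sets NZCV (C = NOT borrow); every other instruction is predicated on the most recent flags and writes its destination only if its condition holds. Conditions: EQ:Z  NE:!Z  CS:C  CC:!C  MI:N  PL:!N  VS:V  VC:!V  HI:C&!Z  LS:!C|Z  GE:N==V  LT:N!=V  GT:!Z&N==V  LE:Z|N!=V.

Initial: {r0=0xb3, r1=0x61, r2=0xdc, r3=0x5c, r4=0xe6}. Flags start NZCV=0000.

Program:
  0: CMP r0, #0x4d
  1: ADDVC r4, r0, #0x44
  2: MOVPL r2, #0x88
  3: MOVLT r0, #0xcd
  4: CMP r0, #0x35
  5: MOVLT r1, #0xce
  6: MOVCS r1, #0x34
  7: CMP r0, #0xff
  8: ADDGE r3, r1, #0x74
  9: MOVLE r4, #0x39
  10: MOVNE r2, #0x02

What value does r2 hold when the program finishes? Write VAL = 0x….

VAL = 0x02

[0] flags=0011 → (cmp)
[1] flags=0011 VC?F → skip
[2] flags=0011 PL?T → r2=0x88
[3] flags=0011 LT?T → r0=0xcd
[4] flags=1010 → (cmp)
[5] flags=1010 LT?T → r1=0xce
[6] flags=1010 CS?T → r1=0x34
[7] flags=1000 → (cmp)
[8] flags=1000 GE?F → skip
[9] flags=1000 LE?T → r4=0x39
[10] flags=1000 NE?T → r2=0x02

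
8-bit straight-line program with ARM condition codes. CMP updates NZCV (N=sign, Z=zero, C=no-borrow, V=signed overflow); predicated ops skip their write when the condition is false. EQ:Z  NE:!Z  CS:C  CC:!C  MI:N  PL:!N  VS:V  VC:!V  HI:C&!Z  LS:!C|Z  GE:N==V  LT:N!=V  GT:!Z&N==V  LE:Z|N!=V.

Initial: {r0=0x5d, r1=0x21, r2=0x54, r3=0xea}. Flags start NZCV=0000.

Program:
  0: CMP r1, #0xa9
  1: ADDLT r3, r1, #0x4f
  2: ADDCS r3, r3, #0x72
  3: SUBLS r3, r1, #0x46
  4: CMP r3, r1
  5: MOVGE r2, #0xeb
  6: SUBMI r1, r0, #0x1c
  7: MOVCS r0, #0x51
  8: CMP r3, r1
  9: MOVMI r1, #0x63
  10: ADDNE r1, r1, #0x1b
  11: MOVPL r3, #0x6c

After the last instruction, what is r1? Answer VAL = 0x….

VAL = 0x7e

0: ✓ CMP  NZCV=0000
1: · ADDLT
2: · ADDCS
3: ✓ SUBLS  r3←0xdb
4: ✓ CMP  NZCV=1010
5: · MOVGE
6: ✓ SUBMI  r1←0x41
7: ✓ MOVCS  r0←0x51
8: ✓ CMP  NZCV=1010
9: ✓ MOVMI  r1←0x63
10: ✓ ADDNE  r1←0x7e
11: · MOVPL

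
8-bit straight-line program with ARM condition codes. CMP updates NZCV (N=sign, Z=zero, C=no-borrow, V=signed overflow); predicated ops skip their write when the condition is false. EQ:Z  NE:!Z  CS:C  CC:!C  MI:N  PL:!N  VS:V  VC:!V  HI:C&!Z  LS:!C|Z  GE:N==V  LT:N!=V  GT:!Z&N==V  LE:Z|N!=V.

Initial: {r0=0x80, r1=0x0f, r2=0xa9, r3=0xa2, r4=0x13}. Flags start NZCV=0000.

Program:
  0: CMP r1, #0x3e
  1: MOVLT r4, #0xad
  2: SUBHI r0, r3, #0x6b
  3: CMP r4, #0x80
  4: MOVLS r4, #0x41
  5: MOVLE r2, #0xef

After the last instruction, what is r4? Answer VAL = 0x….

[0] flags=1000 → (cmp)
[1] flags=1000 LT?T → r4=0xad
[2] flags=1000 HI?F → skip
[3] flags=0010 → (cmp)
[4] flags=0010 LS?F → skip
[5] flags=0010 LE?F → skip

VAL = 0xad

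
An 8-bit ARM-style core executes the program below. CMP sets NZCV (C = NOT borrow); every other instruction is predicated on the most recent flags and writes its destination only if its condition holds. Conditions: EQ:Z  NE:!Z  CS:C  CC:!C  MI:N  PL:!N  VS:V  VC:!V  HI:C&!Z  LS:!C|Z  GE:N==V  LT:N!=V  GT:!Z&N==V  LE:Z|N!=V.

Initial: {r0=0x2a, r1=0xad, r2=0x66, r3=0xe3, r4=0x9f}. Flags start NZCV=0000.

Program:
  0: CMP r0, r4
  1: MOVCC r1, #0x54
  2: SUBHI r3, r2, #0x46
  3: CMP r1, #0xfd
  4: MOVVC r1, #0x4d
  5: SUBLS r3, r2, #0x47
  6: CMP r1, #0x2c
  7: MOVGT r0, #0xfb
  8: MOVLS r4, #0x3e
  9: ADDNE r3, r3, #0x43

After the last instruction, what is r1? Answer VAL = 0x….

[0] flags=1001 → (cmp)
[1] flags=1001 CC?T → r1=0x54
[2] flags=1001 HI?F → skip
[3] flags=0000 → (cmp)
[4] flags=0000 VC?T → r1=0x4d
[5] flags=0000 LS?T → r3=0x1f
[6] flags=0010 → (cmp)
[7] flags=0010 GT?T → r0=0xfb
[8] flags=0010 LS?F → skip
[9] flags=0010 NE?T → r3=0x62

VAL = 0x4d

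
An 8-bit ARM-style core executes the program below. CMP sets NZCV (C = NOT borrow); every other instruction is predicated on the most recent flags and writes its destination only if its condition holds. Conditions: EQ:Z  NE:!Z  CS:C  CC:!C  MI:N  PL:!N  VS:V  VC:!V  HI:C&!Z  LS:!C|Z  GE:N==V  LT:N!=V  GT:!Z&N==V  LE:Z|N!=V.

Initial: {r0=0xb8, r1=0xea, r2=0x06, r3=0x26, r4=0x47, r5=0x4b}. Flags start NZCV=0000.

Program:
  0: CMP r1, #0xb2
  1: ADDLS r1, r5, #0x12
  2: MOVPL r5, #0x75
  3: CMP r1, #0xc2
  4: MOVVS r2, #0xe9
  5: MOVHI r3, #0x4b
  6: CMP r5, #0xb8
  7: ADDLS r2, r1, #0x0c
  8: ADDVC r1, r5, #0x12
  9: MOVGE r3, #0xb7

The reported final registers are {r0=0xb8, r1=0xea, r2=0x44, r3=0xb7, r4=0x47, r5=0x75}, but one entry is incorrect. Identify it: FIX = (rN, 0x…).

FIX = (r2, 0xf6)

0: ✓ CMP  NZCV=0010
1: · ADDLS
2: ✓ MOVPL  r5←0x75
3: ✓ CMP  NZCV=0010
4: · MOVVS
5: ✓ MOVHI  r3←0x4b
6: ✓ CMP  NZCV=1001
7: ✓ ADDLS  r2←0xf6
8: · ADDVC
9: ✓ MOVGE  r3←0xb7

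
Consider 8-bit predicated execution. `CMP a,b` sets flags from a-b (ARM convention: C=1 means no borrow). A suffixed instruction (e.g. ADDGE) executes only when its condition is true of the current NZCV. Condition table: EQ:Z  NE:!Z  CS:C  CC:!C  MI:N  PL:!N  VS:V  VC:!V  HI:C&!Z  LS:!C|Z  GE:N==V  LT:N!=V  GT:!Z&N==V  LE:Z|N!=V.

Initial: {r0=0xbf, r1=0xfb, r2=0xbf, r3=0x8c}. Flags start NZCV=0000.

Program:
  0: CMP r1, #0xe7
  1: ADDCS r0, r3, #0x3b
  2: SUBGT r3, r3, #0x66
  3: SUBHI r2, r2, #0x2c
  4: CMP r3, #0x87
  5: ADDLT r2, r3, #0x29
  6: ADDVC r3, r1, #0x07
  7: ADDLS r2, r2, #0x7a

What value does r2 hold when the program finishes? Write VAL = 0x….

[0] flags=0010 → (cmp)
[1] flags=0010 CS?T → r0=0xc7
[2] flags=0010 GT?T → r3=0x26
[3] flags=0010 HI?T → r2=0x93
[4] flags=1001 → (cmp)
[5] flags=1001 LT?F → skip
[6] flags=1001 VC?F → skip
[7] flags=1001 LS?T → r2=0x0d

VAL = 0x0d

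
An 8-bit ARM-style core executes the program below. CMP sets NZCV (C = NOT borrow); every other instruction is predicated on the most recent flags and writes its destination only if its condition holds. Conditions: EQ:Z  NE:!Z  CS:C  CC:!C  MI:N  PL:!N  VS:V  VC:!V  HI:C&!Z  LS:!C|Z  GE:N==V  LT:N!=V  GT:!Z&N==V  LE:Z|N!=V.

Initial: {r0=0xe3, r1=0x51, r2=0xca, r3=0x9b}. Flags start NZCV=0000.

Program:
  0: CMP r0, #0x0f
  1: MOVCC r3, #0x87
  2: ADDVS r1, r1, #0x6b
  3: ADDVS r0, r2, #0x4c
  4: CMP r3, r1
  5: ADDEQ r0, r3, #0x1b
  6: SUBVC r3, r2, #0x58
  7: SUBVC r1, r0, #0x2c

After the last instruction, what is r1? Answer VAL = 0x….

[0] flags=1010 → (cmp)
[1] flags=1010 CC?F → skip
[2] flags=1010 VS?F → skip
[3] flags=1010 VS?F → skip
[4] flags=0011 → (cmp)
[5] flags=0011 EQ?F → skip
[6] flags=0011 VC?F → skip
[7] flags=0011 VC?F → skip

VAL = 0x51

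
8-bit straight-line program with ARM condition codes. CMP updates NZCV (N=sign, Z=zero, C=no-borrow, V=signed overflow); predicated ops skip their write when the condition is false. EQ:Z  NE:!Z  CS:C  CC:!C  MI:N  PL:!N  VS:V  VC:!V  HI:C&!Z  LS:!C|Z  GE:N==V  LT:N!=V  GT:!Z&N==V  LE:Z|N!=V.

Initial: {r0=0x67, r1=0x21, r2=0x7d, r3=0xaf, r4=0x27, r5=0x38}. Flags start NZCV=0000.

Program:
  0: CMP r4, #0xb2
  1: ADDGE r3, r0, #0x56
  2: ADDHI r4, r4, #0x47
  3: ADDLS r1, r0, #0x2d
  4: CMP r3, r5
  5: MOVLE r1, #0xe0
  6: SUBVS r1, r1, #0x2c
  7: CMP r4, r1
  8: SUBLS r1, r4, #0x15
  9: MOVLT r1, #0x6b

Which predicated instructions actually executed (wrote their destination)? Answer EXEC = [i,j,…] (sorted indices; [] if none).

0: ✓ CMP  NZCV=0000
1: ✓ ADDGE  r3←0xbd
2: · ADDHI
3: ✓ ADDLS  r1←0x94
4: ✓ CMP  NZCV=1010
5: ✓ MOVLE  r1←0xe0
6: · SUBVS
7: ✓ CMP  NZCV=0000
8: ✓ SUBLS  r1←0x12
9: · MOVLT

EXEC = [1,3,5,8]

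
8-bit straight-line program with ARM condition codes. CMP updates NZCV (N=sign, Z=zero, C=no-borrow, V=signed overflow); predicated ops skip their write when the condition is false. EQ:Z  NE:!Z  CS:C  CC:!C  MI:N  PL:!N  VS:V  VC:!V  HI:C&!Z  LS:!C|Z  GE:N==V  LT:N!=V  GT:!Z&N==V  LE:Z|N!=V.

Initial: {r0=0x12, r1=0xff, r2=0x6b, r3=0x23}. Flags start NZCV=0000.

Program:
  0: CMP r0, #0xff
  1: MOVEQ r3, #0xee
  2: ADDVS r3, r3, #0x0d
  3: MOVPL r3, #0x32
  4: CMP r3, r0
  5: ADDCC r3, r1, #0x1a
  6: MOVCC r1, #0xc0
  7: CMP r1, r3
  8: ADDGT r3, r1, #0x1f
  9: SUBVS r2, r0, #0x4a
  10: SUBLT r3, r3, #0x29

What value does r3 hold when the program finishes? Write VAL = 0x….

[0] flags=0000 → (cmp)
[1] flags=0000 EQ?F → skip
[2] flags=0000 VS?F → skip
[3] flags=0000 PL?T → r3=0x32
[4] flags=0010 → (cmp)
[5] flags=0010 CC?F → skip
[6] flags=0010 CC?F → skip
[7] flags=1010 → (cmp)
[8] flags=1010 GT?F → skip
[9] flags=1010 VS?F → skip
[10] flags=1010 LT?T → r3=0x09

VAL = 0x09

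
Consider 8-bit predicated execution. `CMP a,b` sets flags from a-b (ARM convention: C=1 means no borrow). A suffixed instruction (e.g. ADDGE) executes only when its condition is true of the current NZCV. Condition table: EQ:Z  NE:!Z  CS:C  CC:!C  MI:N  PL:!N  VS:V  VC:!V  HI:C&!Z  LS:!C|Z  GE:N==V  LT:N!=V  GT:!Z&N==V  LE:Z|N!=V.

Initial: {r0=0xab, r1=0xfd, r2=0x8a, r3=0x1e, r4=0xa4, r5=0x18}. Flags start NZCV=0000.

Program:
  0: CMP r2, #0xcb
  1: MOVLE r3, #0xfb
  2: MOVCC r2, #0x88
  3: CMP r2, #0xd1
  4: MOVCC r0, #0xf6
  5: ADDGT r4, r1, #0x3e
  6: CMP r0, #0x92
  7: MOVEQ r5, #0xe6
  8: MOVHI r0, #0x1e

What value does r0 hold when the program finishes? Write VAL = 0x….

VAL = 0x1e

[0] flags=1000 → (cmp)
[1] flags=1000 LE?T → r3=0xfb
[2] flags=1000 CC?T → r2=0x88
[3] flags=1000 → (cmp)
[4] flags=1000 CC?T → r0=0xf6
[5] flags=1000 GT?F → skip
[6] flags=0010 → (cmp)
[7] flags=0010 EQ?F → skip
[8] flags=0010 HI?T → r0=0x1e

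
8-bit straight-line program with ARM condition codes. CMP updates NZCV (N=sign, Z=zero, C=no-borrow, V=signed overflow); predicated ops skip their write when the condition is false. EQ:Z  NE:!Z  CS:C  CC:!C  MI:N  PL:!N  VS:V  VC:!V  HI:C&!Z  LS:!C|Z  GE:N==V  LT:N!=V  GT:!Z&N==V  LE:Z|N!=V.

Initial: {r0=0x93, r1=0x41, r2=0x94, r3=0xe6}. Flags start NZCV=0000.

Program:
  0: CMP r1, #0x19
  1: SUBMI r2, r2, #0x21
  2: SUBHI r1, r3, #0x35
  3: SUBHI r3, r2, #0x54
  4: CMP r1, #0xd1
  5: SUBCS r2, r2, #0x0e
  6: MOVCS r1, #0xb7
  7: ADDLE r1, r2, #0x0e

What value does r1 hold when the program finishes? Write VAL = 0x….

VAL = 0xa2

0: ✓ CMP  NZCV=0010
1: · SUBMI
2: ✓ SUBHI  r1←0xb1
3: ✓ SUBHI  r3←0x40
4: ✓ CMP  NZCV=1000
5: · SUBCS
6: · MOVCS
7: ✓ ADDLE  r1←0xa2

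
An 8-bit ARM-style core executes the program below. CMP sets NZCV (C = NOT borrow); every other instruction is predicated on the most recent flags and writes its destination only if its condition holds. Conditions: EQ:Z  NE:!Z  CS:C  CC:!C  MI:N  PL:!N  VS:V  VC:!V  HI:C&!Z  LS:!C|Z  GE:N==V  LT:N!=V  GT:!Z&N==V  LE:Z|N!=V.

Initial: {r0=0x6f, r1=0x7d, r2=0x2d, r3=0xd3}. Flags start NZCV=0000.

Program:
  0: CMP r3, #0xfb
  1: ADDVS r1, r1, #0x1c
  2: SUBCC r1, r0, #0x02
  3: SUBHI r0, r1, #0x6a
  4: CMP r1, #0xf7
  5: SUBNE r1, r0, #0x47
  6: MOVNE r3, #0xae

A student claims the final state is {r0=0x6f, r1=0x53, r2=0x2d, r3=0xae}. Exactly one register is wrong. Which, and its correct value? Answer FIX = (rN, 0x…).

[0] flags=1000 → (cmp)
[1] flags=1000 VS?F → skip
[2] flags=1000 CC?T → r1=0x6d
[3] flags=1000 HI?F → skip
[4] flags=0000 → (cmp)
[5] flags=0000 NE?T → r1=0x28
[6] flags=0000 NE?T → r3=0xae

FIX = (r1, 0x28)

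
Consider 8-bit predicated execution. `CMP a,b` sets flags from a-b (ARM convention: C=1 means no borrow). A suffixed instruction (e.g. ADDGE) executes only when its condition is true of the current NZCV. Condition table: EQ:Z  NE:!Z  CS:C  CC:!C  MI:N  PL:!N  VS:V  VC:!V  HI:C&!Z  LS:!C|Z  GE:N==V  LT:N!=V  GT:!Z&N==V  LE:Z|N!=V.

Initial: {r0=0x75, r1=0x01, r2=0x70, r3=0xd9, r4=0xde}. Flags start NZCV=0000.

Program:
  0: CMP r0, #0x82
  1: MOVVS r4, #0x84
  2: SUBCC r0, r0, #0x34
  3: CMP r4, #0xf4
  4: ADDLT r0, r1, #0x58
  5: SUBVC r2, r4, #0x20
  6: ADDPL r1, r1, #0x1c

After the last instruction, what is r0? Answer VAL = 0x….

[0] flags=1001 → (cmp)
[1] flags=1001 VS?T → r4=0x84
[2] flags=1001 CC?T → r0=0x41
[3] flags=1000 → (cmp)
[4] flags=1000 LT?T → r0=0x59
[5] flags=1000 VC?T → r2=0x64
[6] flags=1000 PL?F → skip

VAL = 0x59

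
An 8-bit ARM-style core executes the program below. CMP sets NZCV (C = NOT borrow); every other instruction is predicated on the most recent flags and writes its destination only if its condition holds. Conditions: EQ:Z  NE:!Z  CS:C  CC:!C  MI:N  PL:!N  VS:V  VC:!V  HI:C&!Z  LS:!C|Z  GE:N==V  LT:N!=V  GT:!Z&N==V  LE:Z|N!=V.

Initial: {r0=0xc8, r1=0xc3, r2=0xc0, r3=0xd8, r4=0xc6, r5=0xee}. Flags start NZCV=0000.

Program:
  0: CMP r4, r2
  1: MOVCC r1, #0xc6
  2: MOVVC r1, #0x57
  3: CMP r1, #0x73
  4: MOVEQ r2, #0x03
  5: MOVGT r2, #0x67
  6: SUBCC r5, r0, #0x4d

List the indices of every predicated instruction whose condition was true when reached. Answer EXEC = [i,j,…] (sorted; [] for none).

EXEC = [2,6]

0: ✓ CMP  NZCV=0010
1: · MOVCC
2: ✓ MOVVC  r1←0x57
3: ✓ CMP  NZCV=1000
4: · MOVEQ
5: · MOVGT
6: ✓ SUBCC  r5←0x7b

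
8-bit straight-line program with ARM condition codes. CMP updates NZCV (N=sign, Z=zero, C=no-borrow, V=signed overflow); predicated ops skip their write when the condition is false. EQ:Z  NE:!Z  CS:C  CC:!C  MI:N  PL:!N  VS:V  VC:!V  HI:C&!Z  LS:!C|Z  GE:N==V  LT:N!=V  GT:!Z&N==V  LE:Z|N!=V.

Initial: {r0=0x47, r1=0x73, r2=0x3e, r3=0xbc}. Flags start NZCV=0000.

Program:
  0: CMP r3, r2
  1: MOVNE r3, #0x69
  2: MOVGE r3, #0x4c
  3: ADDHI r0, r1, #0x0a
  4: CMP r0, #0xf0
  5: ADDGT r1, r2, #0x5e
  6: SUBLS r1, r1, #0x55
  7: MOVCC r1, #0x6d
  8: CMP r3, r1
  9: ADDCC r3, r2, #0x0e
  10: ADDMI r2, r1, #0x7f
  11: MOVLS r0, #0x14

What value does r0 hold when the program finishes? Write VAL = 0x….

VAL = 0x14

[0] flags=0011 → (cmp)
[1] flags=0011 NE?T → r3=0x69
[2] flags=0011 GE?F → skip
[3] flags=0011 HI?T → r0=0x7d
[4] flags=1001 → (cmp)
[5] flags=1001 GT?T → r1=0x9c
[6] flags=1001 LS?T → r1=0x47
[7] flags=1001 CC?T → r1=0x6d
[8] flags=1000 → (cmp)
[9] flags=1000 CC?T → r3=0x4c
[10] flags=1000 MI?T → r2=0xec
[11] flags=1000 LS?T → r0=0x14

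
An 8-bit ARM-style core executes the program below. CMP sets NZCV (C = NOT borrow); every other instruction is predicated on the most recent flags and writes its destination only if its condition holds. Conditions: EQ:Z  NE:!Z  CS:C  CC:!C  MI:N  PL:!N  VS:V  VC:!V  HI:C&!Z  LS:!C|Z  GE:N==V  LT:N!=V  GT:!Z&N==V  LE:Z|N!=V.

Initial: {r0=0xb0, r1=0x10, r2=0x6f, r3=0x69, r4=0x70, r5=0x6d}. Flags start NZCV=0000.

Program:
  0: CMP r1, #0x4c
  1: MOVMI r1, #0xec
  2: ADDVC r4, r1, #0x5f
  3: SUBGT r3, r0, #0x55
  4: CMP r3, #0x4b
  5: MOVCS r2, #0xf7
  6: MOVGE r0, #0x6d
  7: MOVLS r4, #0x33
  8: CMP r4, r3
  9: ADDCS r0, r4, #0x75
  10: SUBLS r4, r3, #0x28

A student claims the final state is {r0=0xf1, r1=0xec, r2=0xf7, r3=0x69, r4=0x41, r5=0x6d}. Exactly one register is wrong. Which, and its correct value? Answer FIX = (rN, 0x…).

FIX = (r0, 0x6d)

[0] flags=1000 → (cmp)
[1] flags=1000 MI?T → r1=0xec
[2] flags=1000 VC?T → r4=0x4b
[3] flags=1000 GT?F → skip
[4] flags=0010 → (cmp)
[5] flags=0010 CS?T → r2=0xf7
[6] flags=0010 GE?T → r0=0x6d
[7] flags=0010 LS?F → skip
[8] flags=1000 → (cmp)
[9] flags=1000 CS?F → skip
[10] flags=1000 LS?T → r4=0x41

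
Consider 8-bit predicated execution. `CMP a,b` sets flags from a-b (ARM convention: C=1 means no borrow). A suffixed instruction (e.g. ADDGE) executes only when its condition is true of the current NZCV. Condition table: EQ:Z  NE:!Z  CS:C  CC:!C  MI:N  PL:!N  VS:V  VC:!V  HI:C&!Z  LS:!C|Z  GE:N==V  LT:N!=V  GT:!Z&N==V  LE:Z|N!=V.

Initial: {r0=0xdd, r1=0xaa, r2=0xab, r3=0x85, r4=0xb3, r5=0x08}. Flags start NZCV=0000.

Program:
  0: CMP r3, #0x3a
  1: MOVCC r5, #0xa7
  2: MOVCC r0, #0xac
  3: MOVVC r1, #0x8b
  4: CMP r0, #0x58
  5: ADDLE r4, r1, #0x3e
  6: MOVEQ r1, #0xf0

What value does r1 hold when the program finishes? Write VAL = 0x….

0: ✓ CMP  NZCV=0011
1: · MOVCC
2: · MOVCC
3: · MOVVC
4: ✓ CMP  NZCV=1010
5: ✓ ADDLE  r4←0xe8
6: · MOVEQ

VAL = 0xaa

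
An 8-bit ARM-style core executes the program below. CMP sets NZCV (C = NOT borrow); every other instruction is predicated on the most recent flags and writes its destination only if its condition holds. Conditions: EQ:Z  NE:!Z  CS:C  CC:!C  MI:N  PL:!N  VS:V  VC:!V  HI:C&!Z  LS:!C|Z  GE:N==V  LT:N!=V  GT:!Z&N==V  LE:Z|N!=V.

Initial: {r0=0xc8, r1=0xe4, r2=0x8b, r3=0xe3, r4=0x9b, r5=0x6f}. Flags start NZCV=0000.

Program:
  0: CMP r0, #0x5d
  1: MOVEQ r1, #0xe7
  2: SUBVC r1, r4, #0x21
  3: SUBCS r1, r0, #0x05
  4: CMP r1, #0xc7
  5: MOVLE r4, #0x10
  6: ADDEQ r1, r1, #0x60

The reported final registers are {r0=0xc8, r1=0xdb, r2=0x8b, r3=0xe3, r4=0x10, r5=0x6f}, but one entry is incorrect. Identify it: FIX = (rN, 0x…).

FIX = (r1, 0xc3)

0: ✓ CMP  NZCV=0011
1: · MOVEQ
2: · SUBVC
3: ✓ SUBCS  r1←0xc3
4: ✓ CMP  NZCV=1000
5: ✓ MOVLE  r4←0x10
6: · ADDEQ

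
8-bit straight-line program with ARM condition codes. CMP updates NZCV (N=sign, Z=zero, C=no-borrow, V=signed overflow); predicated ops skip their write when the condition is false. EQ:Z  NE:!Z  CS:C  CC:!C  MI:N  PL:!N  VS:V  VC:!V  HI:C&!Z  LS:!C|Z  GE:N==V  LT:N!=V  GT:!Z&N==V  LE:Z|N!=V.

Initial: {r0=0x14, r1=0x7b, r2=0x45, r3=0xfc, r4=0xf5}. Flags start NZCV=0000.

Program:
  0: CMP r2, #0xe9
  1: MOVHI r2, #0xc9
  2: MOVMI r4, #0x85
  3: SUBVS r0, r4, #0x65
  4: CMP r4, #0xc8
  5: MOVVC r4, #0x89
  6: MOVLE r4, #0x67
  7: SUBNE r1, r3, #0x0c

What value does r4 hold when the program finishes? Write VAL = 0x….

VAL = 0x89

0: ✓ CMP  NZCV=0000
1: · MOVHI
2: · MOVMI
3: · SUBVS
4: ✓ CMP  NZCV=0010
5: ✓ MOVVC  r4←0x89
6: · MOVLE
7: ✓ SUBNE  r1←0xf0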